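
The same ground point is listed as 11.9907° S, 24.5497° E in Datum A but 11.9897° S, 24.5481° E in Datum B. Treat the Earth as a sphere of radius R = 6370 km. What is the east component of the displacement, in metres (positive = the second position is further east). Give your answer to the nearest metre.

ΔE = -174 m

Δφ = -11.9897° − -11.9907° = +0.0010°; Δλ = 24.5481° − 24.5497° = -0.0016°.
1° along a meridian = πR/180 = 111177 m.
ΔN = Δφ × 111177 = 111.2 m; ΔE = Δλ × 111177 × cos(-11.9907°) = -0.0016 × 111177 × 0.978181 = -174.0 m.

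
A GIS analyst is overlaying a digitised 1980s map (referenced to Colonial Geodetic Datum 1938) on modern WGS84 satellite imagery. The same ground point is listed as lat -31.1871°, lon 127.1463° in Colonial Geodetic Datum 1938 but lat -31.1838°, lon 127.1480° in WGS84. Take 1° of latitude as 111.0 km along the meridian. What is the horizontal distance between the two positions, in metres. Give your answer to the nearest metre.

Δφ = -31.1838° − -31.1871° = +0.0033°; Δλ = 127.1480° − 127.1463° = +0.0017°.
ΔN = Δφ × 111000 = 366.3 m; ΔE = Δλ × 111000 × cos(-31.1871°) = +0.0017 × 111000 × 0.855481 = 161.4 m.
Distance = √(ΔE² + ΔN²) = √(161.4² + 366.3²) = 400.3 m.

400 m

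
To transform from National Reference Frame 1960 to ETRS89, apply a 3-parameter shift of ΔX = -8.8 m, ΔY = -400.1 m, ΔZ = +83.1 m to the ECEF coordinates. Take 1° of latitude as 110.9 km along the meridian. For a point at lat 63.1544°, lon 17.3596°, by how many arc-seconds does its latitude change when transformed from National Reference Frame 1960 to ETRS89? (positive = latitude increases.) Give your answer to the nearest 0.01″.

Δφ = 4.92″

sin φ = 0.892227, cos φ = 0.451588, sin λ = 0.298368, cos λ = 0.954451.
North component: ΔN = −sin φ cos λ·ΔX − sin φ sin λ·ΔY + cos φ·ΔZ = −(0.892227)(0.954451)(-8.8) − (0.892227)(0.298368)(-400.1) + (0.451588)(83.1) = 151.53 m.
1° of latitude spans 110900 m, so Δφ = 151.53 / 110900 × 3600 = 4.919″.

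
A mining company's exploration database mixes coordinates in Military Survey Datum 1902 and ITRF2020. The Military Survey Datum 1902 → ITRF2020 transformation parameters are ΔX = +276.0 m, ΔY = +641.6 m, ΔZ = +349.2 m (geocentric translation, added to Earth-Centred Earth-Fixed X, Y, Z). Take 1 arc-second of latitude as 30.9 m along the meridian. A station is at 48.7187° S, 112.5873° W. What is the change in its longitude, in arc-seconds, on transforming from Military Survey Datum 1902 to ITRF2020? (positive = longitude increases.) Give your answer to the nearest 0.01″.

sin φ = -0.751480, cos φ = 0.659756, sin λ = -0.923295, cos λ = -0.384091.
East component: ΔE = −sin λ·ΔX + cos λ·ΔY = −(-0.923295)(276.0) + (-0.384091)(641.6) = 8.40 m.
1° of latitude spans 3600 × 30.90 = 111240 m; at latitude φ, 1° of longitude spans that × cos φ = 73391.3 m, so Δλ = 8.40 / 73391.3 × 3600 = 0.412″.

Δλ = 0.41″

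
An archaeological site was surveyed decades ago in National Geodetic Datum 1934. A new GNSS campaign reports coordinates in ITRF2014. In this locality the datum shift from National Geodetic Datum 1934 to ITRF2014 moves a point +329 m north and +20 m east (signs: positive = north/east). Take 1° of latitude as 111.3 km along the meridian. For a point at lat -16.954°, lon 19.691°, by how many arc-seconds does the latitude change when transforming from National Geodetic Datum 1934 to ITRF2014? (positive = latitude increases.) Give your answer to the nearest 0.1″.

1° of latitude = 111.3 km, so Δφ = 329.0 / 111300 = 0.0029560° = 10.642″.

Δφ = 10.6″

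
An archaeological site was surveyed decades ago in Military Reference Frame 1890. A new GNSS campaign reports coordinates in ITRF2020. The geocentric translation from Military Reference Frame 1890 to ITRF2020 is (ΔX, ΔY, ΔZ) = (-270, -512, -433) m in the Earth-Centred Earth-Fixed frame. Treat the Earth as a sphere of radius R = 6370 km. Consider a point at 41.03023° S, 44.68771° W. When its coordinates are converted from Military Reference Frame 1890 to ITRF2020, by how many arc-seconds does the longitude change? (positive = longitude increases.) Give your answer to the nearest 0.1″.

sin φ = -0.656457, cos φ = 0.754363, sin λ = -0.703242, cos λ = 0.710950.
East component: ΔE = −sin λ·ΔX + cos λ·ΔY = −(-0.703242)(-270) + (0.710950)(-512) = -553.88 m.
1° of latitude spans πR/180 = 111177 m; at latitude φ, 1° of longitude spans that × cos φ = 83868.2 m, so Δλ = -553.88 / 83868.2 × 3600 = -23.775″.

Δλ = -23.8″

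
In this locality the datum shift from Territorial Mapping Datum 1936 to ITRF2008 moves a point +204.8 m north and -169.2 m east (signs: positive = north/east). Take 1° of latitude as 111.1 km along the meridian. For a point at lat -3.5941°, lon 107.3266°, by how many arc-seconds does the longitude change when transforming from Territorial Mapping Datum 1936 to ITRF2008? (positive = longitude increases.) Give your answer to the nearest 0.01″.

At latitude -3.5941°, cos φ = 0.998033.
1° of longitude at this latitude = 111.1 × cos φ = 110.88 km, so Δλ = -169.2 / 110881.5 = -0.0015260° = -5.493″.

Δλ = -5.49″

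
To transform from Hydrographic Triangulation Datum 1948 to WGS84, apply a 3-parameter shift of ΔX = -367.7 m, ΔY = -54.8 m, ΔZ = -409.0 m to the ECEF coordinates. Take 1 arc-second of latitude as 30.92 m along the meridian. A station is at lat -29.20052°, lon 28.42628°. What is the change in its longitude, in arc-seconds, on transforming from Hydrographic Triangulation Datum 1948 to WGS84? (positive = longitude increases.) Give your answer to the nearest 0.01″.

Δλ = 4.70″

sin φ = -0.487868, cos φ = 0.872918, sin λ = 0.476028, cos λ = 0.879430.
East component: ΔE = −sin λ·ΔX + cos λ·ΔY = −(0.476028)(-367.7) + (0.879430)(-54.8) = 126.84 m.
1° of latitude spans 3600 × 30.92 = 111312 m; at latitude φ, 1° of longitude spans that × cos φ = 97166.2 m, so Δλ = 126.84 / 97166.2 × 3600 = 4.700″.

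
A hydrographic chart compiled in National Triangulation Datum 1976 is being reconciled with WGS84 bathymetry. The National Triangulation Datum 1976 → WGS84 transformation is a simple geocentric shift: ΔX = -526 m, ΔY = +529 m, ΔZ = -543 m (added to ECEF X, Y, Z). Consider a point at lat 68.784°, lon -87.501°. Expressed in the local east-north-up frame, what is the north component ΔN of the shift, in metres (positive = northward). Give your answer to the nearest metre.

ΔN = 318 m

The local north axis is (−sin φ cos λ, −sin φ sin λ, cos φ), giving ΔN = 21.380 + 492.677 − 196.504 = 317.55 m.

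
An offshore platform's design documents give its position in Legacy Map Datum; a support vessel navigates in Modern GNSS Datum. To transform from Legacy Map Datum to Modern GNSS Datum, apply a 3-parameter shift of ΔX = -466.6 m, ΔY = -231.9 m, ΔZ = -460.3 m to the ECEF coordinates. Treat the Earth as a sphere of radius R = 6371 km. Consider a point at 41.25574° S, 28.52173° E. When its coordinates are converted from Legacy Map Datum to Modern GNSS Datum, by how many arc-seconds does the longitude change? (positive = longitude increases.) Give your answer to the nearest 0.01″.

sin φ = -0.659421, cos φ = 0.751774, sin λ = 0.477492, cos λ = 0.878636.
East component: ΔE = −sin λ·ΔX + cos λ·ΔY = −(0.477492)(-466.6) + (0.878636)(-231.9) = 19.04 m.
1° of latitude spans πR/180 = 111195 m; at latitude φ, 1° of longitude spans that × cos φ = 83593.4 m, so Δλ = 19.04 / 83593.4 × 3600 = 0.820″.

Δλ = 0.82″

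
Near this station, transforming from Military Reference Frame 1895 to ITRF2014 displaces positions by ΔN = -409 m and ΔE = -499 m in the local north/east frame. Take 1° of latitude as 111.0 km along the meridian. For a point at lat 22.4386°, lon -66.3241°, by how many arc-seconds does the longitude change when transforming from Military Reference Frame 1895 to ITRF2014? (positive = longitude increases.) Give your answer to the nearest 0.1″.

At latitude 22.4386°, cos φ = 0.924289.
1° of longitude at this latitude = 111.0 × cos φ = 102.60 km, so Δλ = -499.0 / 102596.1 = -0.0048637° = -17.509″.

Δλ = -17.5″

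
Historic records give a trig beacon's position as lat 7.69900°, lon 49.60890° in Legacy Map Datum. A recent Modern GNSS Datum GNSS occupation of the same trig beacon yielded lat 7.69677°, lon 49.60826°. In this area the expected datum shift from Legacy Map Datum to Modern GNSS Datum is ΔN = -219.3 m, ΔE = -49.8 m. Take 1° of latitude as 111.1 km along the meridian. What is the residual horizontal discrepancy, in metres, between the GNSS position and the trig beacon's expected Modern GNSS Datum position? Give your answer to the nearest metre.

Observed coordinate differences: Δφ = -0.00223°, Δλ = -0.00064°.
Converting to metres (1° lat = 111100 m, cos φ = 0.990986): observed ΔN = -247.8 m, observed ΔE = -70.5 m.
Subtracting the expected shift leaves a residual of -247.8 − (-219.3) = -28.5 m north and -70.5 − (-49.8) = -20.7 m east.
Residual distance = √((-28.5)² + (-20.7)²) = 35.2 m.

35 m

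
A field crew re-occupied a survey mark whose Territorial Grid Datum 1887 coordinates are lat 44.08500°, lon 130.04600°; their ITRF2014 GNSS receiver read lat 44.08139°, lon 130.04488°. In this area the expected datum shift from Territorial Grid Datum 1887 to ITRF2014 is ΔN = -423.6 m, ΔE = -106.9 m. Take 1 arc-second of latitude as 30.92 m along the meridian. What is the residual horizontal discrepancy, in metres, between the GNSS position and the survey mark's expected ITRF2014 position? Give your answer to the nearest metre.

28 m

Observed coordinate differences: Δφ = -0.00361°, Δλ = -0.00112°.
Converting to metres (1° lat = 111312 m, cos φ = 0.718308): observed ΔN = -401.8 m, observed ΔE = -89.6 m.
Subtracting the expected shift leaves a residual of -401.8 − (-423.6) = 21.8 m north and -89.6 − (-106.9) = 17.3 m east.
Residual distance = √(21.8² + 17.3²) = 27.8 m.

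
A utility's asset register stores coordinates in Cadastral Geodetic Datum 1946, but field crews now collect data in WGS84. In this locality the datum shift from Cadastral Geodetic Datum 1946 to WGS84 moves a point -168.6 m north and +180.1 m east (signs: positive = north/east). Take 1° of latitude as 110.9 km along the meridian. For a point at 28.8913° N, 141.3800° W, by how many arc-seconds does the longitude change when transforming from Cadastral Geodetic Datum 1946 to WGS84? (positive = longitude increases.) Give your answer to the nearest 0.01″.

At latitude 28.8913°, cos φ = 0.875538.
1° of longitude at this latitude = 110.9 × cos φ = 97.10 km, so Δλ = 180.1 / 97097.2 = 0.0018548° = 6.677″.

Δλ = 6.68″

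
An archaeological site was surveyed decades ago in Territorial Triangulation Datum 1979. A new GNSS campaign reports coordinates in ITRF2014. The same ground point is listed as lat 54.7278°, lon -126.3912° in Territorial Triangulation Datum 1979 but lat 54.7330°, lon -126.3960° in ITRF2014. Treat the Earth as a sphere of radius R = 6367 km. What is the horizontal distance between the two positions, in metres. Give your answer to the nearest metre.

655 m

Δφ = 54.7330° − 54.7278° = +0.0052°; Δλ = -126.3960° − -126.3912° = -0.0048°.
1° along a meridian = πR/180 = 111125 m.
ΔN = Δφ × 111125 = 577.9 m; ΔE = Δλ × 111125 × cos(54.7278°) = -0.0048 × 111125 × 0.577462 = -308.0 m.
Distance = √(ΔE² + ΔN²) = √((-308.0)² + 577.9²) = 654.8 m.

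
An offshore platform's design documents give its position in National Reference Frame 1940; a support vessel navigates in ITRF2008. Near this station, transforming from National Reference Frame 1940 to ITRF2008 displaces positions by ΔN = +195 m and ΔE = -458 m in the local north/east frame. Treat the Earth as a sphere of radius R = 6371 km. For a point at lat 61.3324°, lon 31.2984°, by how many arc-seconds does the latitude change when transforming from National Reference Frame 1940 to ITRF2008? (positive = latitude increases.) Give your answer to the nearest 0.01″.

Δφ = 6.31″

On a sphere of radius R, 1 rad of latitude = R, so Δφ = ΔN / R = 195.0 / 6371000 = 3.0607e-05 rad = 6.313″.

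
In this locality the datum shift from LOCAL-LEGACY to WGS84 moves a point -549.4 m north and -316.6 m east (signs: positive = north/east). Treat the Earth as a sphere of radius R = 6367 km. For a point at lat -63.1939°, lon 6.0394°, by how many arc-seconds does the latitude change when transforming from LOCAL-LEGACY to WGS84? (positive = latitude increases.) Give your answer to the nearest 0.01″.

Δφ = -17.80″

On a sphere of radius R, 1 rad of latitude = R, so Δφ = ΔN / R = -549.4 / 6367000 = -8.6289e-05 rad = -17.798″.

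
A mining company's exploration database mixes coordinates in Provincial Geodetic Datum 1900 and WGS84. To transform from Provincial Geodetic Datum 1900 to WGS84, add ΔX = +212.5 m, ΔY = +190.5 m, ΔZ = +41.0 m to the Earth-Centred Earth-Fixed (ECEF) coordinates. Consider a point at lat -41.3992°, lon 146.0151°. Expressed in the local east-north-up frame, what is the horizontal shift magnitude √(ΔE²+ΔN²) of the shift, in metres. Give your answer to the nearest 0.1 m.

The local east axis at (φ, λ) is (−sin λ, cos λ, 0), so ΔE = −sin(146.0151°)·212.5 + cos(146.0151°)·190.5 = -276.74 m.
The local north axis is (−sin φ cos λ, −sin φ sin λ, cos φ), giving ΔN = -116.522 + 70.418 + 30.755 = -15.35 m.
Horizontal magnitude = √(ΔE² + ΔN²) = √((-276.74)² + (-15.35)²) = 277.17 m.

277.2 m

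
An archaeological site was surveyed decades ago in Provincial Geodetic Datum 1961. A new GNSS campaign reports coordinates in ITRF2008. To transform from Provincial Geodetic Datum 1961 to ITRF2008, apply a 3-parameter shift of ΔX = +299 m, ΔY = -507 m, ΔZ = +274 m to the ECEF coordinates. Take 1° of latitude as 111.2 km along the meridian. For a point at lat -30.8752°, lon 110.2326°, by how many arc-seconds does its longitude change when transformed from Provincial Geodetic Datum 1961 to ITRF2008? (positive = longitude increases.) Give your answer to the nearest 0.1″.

sin φ = -0.513170, cos φ = 0.858287, sin λ = 0.938296, cos λ = -0.345832.
East component: ΔE = −sin λ·ΔX + cos λ·ΔY = −(0.938296)(299) + (-0.345832)(-507) = -105.21 m.
1° of latitude spans 111200 m; at latitude φ, 1° of longitude spans that × cos φ = 95441.5 m, so Δλ = -105.21 / 95441.5 × 3600 = -3.969″.

Δλ = -4.0″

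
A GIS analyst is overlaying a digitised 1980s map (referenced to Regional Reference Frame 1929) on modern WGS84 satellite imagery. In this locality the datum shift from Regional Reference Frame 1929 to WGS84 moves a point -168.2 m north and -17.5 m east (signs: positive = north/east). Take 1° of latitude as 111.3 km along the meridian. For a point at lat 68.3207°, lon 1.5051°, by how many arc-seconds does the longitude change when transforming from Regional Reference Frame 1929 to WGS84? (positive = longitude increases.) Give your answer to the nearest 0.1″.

Δλ = -1.5″

At latitude 68.3207°, cos φ = 0.369411.
1° of longitude at this latitude = 111.3 × cos φ = 41.12 km, so Δλ = -17.5 / 41115.5 = -0.0004256° = -1.532″.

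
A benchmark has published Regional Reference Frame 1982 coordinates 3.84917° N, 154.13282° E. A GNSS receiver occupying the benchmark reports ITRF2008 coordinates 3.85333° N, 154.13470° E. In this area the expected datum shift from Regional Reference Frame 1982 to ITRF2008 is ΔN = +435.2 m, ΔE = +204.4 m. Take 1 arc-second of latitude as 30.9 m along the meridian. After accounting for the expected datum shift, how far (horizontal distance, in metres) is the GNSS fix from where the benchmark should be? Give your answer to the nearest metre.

28 m

Observed coordinate differences: Δφ = +0.00416°, Δλ = +0.00188°.
Converting to metres (1° lat = 111240 m, cos φ = 0.997744): observed ΔN = 462.8 m, observed ΔE = 208.7 m.
Subtracting the expected shift leaves a residual of 462.8 − (435.2) = 27.6 m north and 208.7 − (204.4) = 4.3 m east.
Residual distance = √(27.6² + 4.3²) = 27.9 m.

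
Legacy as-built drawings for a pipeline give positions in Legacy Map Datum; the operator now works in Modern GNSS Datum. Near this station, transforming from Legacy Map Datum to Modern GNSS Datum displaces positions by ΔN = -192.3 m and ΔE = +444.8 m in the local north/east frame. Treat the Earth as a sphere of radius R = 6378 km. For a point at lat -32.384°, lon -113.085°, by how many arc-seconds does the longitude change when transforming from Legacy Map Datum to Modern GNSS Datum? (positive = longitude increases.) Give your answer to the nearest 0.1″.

Δλ = 17.0″

At latitude -32.384°, cos φ = 0.844478.
One radian of longitude at latitude φ spans R cos φ, so Δλ = ΔE / (R cos φ) = 444.8 / (6378000 × 0.844478) = 8.2583e-05 rad = 17.034″.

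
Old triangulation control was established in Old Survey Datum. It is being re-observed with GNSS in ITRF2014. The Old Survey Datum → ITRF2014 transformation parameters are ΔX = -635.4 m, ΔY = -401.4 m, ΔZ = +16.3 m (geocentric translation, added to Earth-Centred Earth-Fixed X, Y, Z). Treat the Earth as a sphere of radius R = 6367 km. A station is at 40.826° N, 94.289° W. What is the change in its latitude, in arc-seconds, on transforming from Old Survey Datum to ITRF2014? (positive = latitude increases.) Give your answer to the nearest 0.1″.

sin φ = 0.653764, cos φ = 0.756698, sin λ = -0.997200, cos λ = -0.074787.
North component: ΔN = −sin φ cos λ·ΔX − sin φ sin λ·ΔY + cos φ·ΔZ = −(0.653764)(-0.074787)(-635.4) − (0.653764)(-0.997200)(-401.4) + (0.756698)(16.3) = -280.42 m.
1° of latitude spans πR/180 = 111125 m, so Δφ = -280.42 / 111125 × 3600 = -9.084″.

Δφ = -9.1″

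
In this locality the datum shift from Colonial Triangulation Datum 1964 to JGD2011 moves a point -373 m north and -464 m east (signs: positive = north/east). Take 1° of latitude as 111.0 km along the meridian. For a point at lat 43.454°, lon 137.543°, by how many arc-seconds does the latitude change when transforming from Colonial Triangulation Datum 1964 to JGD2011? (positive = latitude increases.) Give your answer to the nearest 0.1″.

1° of latitude = 111.0 km, so Δφ = -373.0 / 111000 = -0.0033604° = -12.097″.

Δφ = -12.1″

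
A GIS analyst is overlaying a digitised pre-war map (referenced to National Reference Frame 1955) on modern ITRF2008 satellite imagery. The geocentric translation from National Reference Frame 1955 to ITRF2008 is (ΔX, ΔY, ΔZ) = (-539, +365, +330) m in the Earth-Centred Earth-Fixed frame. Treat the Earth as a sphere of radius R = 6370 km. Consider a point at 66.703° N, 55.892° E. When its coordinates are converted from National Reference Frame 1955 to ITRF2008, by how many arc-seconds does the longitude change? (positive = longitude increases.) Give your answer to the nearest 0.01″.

sin φ = 0.918467, cos φ = 0.395497, sin λ = 0.827982, cos λ = 0.560755.
East component: ΔE = −sin λ·ΔX + cos λ·ΔY = −(0.827982)(-539) + (0.560755)(365) = 650.96 m.
1° of latitude spans πR/180 = 111177 m; at latitude φ, 1° of longitude spans that × cos φ = 43970.4 m, so Δλ = 650.96 / 43970.4 × 3600 = 53.296″.

Δλ = 53.30″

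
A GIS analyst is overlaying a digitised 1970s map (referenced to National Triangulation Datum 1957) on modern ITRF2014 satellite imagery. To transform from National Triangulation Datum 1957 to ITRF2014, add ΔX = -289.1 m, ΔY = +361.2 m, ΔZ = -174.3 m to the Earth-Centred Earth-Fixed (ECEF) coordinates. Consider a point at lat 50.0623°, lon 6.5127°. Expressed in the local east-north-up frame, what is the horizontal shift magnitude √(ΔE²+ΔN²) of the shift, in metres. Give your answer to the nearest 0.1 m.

399.1 m

The local east axis at (φ, λ) is (−sin λ, cos λ, 0), so ΔE = −sin(6.5127°)·(-289.1) + cos(6.5127°)·361.2 = 391.66 m.
The local north axis is (−sin φ cos λ, −sin φ sin λ, cos φ), giving ΔN = 220.235 − 31.412 − 111.893 = 76.93 m.
Horizontal magnitude = √(ΔE² + ΔN²) = √(391.66² + 76.93²) = 399.14 m.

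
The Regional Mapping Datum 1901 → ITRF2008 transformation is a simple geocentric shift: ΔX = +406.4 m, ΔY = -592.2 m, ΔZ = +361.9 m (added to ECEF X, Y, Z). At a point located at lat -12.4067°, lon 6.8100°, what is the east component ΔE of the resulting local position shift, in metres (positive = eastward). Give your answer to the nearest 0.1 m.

ΔE = -636.2 m

At φ = -12.4067°, λ = 6.8100°: sin φ = -0.214850, cos φ = 0.976647, sin λ = 0.118577, cos λ = 0.992945.
ΔE = −sin λ·ΔX + cos λ·ΔY = −(0.118577)·(406.4) + (0.992945)·(-592.2) = -636.21 m.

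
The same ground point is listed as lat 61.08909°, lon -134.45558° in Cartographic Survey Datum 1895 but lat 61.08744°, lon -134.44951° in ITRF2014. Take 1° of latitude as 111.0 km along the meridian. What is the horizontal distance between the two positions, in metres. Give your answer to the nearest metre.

374 m

Δφ = 61.08744° − 61.08909° = -0.00165°; Δλ = -134.44951° − -134.45558° = +0.00607°.
ΔN = Δφ × 111000 = -183.1 m; ΔE = Δλ × 111000 × cos(61.08909°) = +0.00607 × 111000 × 0.483449 = 325.7 m.
Distance = √(ΔE² + ΔN²) = √(325.7² + (-183.1)²) = 373.7 m.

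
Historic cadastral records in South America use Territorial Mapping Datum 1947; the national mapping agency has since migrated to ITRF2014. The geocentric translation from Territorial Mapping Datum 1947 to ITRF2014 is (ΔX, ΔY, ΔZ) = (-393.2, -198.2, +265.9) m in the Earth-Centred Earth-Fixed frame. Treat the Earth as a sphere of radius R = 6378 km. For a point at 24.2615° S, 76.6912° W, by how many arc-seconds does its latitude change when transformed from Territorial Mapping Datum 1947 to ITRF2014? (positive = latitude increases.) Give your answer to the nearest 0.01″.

sin φ = -0.410902, cos φ = 0.911680, sin λ = -0.973144, cos λ = 0.230199.
North component: ΔN = −sin φ cos λ·ΔX − sin φ sin λ·ΔY + cos φ·ΔZ = −(-0.410902)(0.230199)(-393.2) − (-0.410902)(-0.973144)(-198.2) + (0.911680)(265.9) = 284.48 m.
1° of latitude spans πR/180 = 111317 m, so Δφ = 284.48 / 111317 × 3600 = 9.200″.

Δφ = 9.20″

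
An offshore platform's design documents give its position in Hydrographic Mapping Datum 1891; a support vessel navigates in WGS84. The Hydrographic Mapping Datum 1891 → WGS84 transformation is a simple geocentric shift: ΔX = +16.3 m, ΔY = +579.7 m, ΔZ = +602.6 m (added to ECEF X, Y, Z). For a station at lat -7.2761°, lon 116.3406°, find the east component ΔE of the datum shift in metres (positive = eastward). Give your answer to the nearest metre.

The local east axis at (φ, λ) is (−sin λ, cos λ, 0), so ΔE = −sin(116.3406°)·16.3 + cos(116.3406°)·579.7 = -271.82 m.

ΔE = -272 m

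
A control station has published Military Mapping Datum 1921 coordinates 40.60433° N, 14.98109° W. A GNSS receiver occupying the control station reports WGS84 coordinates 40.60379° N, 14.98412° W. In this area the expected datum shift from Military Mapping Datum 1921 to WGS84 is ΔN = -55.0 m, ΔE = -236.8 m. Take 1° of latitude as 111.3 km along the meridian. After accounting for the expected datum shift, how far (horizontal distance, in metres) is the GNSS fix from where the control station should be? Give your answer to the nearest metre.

20 m

Observed coordinate differences: Δφ = -0.00054°, Δλ = -0.00303°.
Converting to metres (1° lat = 111300 m, cos φ = 0.759222): observed ΔN = -60.1 m, observed ΔE = -256.0 m.
Subtracting the expected shift leaves a residual of -60.1 − (-55.0) = -5.1 m north and -256.0 − (-236.8) = -19.2 m east.
Residual distance = √((-5.1)² + (-19.2)²) = 19.9 m.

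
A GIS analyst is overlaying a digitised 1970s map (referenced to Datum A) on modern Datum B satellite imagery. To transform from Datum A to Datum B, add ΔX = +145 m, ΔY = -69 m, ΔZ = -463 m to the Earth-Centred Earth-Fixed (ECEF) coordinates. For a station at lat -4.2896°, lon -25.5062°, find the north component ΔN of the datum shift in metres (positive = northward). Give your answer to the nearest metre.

At φ = -4.2896°, λ = -25.5062°: sin φ = -0.074798, cos φ = 0.997199, sin λ = -0.430609, cos λ = 0.902539.
ΔN = −sin φ cos λ·ΔX − sin φ sin λ·ΔY + cos φ·ΔZ = −(-0.074798)(0.902539)(145) − (-0.074798)(-0.430609)(-69) + (0.997199)(-463) = -449.69 m.

ΔN = -450 m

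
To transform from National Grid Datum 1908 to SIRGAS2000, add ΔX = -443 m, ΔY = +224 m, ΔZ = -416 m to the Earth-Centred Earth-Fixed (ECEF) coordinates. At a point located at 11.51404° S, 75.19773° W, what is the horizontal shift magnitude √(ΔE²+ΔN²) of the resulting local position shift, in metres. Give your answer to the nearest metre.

602 m

At φ = -11.51404°, λ = -75.19773°: sin φ = -0.199608, cos φ = 0.979876, sin λ = -0.966813, cos λ = 0.255484.
ΔE = −sin λ·ΔX + cos λ·ΔY = −(-0.966813)·(-443) + (0.255484)·(224) = -371.07 m.
ΔN = −sin φ cos λ·ΔX − sin φ sin λ·ΔY + cos φ·ΔZ = −(-0.199608)(0.255484)(-443) − (-0.199608)(-0.966813)(224) + (0.979876)(-416) = -473.45 m.
Horizontal magnitude = √(ΔE² + ΔN²) = √((-371.07)² + (-473.45)²) = 601.54 m.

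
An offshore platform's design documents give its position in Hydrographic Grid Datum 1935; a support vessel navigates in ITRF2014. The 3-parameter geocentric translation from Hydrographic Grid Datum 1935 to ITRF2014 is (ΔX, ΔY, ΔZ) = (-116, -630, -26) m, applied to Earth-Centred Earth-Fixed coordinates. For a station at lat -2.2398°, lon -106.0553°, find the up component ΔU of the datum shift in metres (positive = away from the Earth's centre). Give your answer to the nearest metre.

At φ = -2.2398°, λ = -106.0553°: sin φ = -0.039082, cos φ = 0.999236, sin λ = -0.960995, cos λ = -0.276565.
ΔU = cos φ cos λ·ΔX + cos φ sin λ·ΔY + sin φ·ΔZ = (0.999236)(-0.276565)(-116) + (0.999236)(-0.960995)(-630) + (-0.039082)(-26) = 638.04 m.

ΔU = 638 m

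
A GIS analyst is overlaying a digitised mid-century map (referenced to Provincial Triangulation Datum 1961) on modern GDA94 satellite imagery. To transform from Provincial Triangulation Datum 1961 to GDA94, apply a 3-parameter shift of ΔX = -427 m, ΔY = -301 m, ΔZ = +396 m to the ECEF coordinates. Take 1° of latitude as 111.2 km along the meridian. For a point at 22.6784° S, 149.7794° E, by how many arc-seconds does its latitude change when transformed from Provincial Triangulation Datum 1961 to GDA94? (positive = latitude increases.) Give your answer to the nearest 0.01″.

sin φ = -0.385558, cos φ = 0.922684, sin λ = 0.503331, cos λ = -0.864094.
North component: ΔN = −sin φ cos λ·ΔX − sin φ sin λ·ΔY + cos φ·ΔZ = −(-0.385558)(-0.864094)(-427) − (-0.385558)(0.503331)(-301) + (0.922684)(396) = 449.23 m.
1° of latitude spans 111200 m, so Δφ = 449.23 / 111200 × 3600 = 14.543″.

Δφ = 14.54″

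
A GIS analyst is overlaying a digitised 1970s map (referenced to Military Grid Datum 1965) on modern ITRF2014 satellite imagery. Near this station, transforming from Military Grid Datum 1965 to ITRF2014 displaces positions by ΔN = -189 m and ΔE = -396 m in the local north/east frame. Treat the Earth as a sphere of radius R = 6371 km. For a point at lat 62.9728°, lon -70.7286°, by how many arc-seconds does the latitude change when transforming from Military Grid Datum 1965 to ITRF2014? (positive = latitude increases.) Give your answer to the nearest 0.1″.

Δφ = -6.1″

On a sphere of radius R, 1 rad of latitude = R, so Δφ = ΔN / R = -189.0 / 6371000 = -2.9666e-05 rad = -6.119″.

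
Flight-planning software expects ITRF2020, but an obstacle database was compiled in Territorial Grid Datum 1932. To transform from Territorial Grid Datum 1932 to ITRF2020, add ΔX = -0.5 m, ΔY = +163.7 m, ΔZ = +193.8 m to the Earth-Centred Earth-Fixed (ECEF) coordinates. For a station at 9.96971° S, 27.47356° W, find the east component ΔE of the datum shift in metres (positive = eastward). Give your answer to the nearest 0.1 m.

ΔE = 145.0 m

At φ = -9.96971°, λ = -27.47356°: sin φ = -0.173128, cos φ = 0.984899, sin λ = -0.461339, cos λ = 0.887224.
ΔE = −sin λ·ΔX + cos λ·ΔY = −(-0.461339)·(-0.5) + (0.887224)·(163.7) = 145.01 m.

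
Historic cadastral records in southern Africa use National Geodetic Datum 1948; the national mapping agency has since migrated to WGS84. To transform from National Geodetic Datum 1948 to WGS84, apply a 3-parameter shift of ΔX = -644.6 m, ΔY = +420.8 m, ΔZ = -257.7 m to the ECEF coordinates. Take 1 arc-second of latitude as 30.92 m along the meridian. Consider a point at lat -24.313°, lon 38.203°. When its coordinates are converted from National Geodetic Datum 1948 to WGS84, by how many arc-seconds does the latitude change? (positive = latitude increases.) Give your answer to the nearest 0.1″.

sin φ = -0.411721, cos φ = 0.911310, sin λ = 0.618450, cos λ = 0.785825.
North component: ΔN = −sin φ cos λ·ΔX − sin φ sin λ·ΔY + cos φ·ΔZ = −(-0.411721)(0.785825)(-644.6) − (-0.411721)(0.618450)(420.8) + (0.911310)(-257.7) = -336.25 m.
1° of latitude spans 3600 × 30.92 = 111312 m, so Δφ = -336.25 / 111312 × 3600 = -10.875″.

Δφ = -10.9″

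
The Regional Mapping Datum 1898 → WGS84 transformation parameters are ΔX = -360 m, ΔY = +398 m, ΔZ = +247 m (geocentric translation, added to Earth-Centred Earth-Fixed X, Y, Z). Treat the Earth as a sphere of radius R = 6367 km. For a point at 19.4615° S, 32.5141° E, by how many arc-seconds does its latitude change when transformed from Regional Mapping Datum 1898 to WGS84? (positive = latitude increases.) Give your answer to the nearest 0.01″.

Δφ = 6.58″

sin φ = -0.333173, cos φ = 0.942866, sin λ = 0.537507, cos λ = 0.843259.
North component: ΔN = −sin φ cos λ·ΔX − sin φ sin λ·ΔY + cos φ·ΔZ = −(-0.333173)(0.843259)(-360) − (-0.333173)(0.537507)(398) + (0.942866)(247) = 203.02 m.
1° of latitude spans πR/180 = 111125 m, so Δφ = 203.02 / 111125 × 3600 = 6.577″.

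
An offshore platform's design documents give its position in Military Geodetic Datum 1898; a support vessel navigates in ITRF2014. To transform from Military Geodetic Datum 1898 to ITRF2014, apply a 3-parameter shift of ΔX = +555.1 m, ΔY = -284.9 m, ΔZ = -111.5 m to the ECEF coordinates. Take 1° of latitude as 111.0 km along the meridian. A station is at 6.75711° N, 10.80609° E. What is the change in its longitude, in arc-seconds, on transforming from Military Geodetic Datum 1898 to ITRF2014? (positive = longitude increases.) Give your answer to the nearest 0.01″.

sin φ = 0.117661, cos φ = 0.993054, sin λ = 0.187486, cos λ = 0.982267.
East component: ΔE = −sin λ·ΔX + cos λ·ΔY = −(0.187486)(555.1) + (0.982267)(-284.9) = -383.92 m.
1° of latitude spans 111000 m; at latitude φ, 1° of longitude spans that × cos φ = 110229.0 m, so Δλ = -383.92 / 110229.0 × 3600 = -12.539″.

Δλ = -12.54″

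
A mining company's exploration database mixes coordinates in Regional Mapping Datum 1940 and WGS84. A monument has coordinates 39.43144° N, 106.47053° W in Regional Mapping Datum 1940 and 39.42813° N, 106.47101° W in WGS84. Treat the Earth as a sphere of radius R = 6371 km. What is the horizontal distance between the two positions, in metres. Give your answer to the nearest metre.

370 m

Δφ = 39.42813° − 39.43144° = -0.00331°; Δλ = -106.47101° − -106.47053° = -0.00048°.
1° along a meridian = πR/180 = 111195 m.
ΔN = Δφ × 111195 = -368.1 m; ΔE = Δλ × 111195 × cos(39.43144°) = -0.00048 × 111195 × 0.772385 = -41.2 m.
Distance = √(ΔE² + ΔN²) = √((-41.2)² + (-368.1)²) = 370.4 m.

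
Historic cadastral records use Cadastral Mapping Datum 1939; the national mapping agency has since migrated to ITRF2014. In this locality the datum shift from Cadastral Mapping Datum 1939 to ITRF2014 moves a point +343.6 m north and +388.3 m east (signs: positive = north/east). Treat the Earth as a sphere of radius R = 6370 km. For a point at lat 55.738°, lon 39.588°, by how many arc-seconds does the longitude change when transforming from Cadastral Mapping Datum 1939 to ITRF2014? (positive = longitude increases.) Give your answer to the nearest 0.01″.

At latitude 55.738°, cos φ = 0.562978.
One radian of longitude at latitude φ spans R cos φ, so Δλ = ΔE / (R cos φ) = 388.3 / (6370000 × 0.562978) = 1.0828e-04 rad = 22.334″.

Δλ = 22.33″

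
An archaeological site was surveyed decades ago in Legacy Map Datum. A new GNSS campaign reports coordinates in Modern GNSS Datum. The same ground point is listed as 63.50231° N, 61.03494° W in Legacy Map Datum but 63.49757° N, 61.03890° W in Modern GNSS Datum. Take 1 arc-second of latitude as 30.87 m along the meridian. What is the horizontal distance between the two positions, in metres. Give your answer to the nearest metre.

562 m

Δφ = 63.49757° − 63.50231° = -0.00474°; Δλ = -61.03890° − -61.03494° = -0.00396°.
1° of latitude = 3600 × 30.87 = 111132 m.
ΔN = Δφ × 111132 = -526.8 m; ΔE = Δλ × 111132 × cos(63.50231°) = -0.00396 × 111132 × 0.446162 = -196.3 m.
Distance = √(ΔE² + ΔN²) = √((-196.3)² + (-526.8)²) = 562.2 m.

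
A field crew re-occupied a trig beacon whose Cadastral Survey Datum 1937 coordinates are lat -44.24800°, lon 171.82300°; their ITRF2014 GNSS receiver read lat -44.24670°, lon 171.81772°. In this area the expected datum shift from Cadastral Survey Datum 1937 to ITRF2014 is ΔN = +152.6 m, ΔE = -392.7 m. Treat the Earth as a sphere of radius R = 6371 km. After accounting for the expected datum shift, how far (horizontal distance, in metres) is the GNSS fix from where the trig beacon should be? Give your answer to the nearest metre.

29 m

Observed coordinate differences: Δφ = +0.00130°, Δλ = -0.00528°.
Converting to metres (1° lat = 111195 m, cos φ = 0.716326): observed ΔN = 144.6 m, observed ΔE = -420.6 m.
Subtracting the expected shift leaves a residual of 144.6 − (152.6) = -8.0 m north and -420.6 − (-392.7) = -27.9 m east.
Residual distance = √((-8.0)² + (-27.9)²) = 29.0 m.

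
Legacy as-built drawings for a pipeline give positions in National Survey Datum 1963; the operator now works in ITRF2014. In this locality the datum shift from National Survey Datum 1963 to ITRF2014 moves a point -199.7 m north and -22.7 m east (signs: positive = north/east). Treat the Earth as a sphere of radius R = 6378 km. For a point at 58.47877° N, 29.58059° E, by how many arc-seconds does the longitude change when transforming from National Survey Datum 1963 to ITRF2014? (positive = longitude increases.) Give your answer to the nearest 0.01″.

At latitude 58.47877°, cos φ = 0.522814.
One radian of longitude at latitude φ spans R cos φ, so Δλ = ΔE / (R cos φ) = -22.7 / (6378000 × 0.522814) = -6.8076e-06 rad = -1.404″.

Δλ = -1.40″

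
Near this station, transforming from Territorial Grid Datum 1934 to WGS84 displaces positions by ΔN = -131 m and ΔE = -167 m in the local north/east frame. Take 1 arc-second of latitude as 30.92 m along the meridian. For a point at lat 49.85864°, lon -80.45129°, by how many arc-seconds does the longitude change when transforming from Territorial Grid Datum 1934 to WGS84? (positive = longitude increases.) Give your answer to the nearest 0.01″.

At latitude 49.85864°, cos φ = 0.644676.
1″ of longitude at this latitude = 30.92 × cos φ = 19.9334 m, so Δλ = -167.0 / 19.9334 = -8.378″.

Δλ = -8.38″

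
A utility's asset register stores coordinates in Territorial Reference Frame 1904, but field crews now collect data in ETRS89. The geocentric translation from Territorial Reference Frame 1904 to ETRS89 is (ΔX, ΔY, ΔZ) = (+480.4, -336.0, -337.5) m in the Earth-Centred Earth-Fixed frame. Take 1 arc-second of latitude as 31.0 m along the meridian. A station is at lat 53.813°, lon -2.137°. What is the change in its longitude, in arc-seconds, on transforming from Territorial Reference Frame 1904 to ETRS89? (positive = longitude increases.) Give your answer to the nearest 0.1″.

Δλ = -17.4″

sin φ = 0.807094, cos φ = 0.590423, sin λ = -0.037289, cos λ = 0.999305.
East component: ΔE = −sin λ·ΔX + cos λ·ΔY = −(-0.037289)(480.4) + (0.999305)(-336.0) = -317.85 m.
1° of latitude spans 3600 × 31.00 = 111600 m; at latitude φ, 1° of longitude spans that × cos φ = 65891.2 m, so Δλ = -317.85 / 65891.2 × 3600 = -17.366″.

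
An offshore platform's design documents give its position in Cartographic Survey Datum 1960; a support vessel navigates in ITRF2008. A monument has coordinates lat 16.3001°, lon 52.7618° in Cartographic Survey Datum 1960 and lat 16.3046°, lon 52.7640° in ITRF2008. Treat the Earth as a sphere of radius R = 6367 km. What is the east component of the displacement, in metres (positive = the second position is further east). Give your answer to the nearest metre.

Δφ = 16.3046° − 16.3001° = +0.0045°; Δλ = 52.7640° − 52.7618° = +0.0022°.
1° along a meridian = πR/180 = 111125 m.
ΔN = Δφ × 111125 = 500.1 m; ΔE = Δλ × 111125 × cos(16.3001°) = +0.0022 × 111125 × 0.959805 = 234.6 m.

ΔE = 235 m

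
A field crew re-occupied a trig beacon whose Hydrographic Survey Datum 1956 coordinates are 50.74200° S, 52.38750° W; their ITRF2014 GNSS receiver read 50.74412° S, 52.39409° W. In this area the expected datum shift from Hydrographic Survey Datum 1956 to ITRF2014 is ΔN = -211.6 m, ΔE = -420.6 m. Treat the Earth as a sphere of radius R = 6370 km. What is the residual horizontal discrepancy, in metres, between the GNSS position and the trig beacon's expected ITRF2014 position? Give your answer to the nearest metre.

49 m

Observed coordinate differences: Δφ = -0.00212°, Δλ = -0.00659°.
Converting to metres (1° lat = 111177 m, cos φ = 0.632813): observed ΔN = -235.7 m, observed ΔE = -463.6 m.
Subtracting the expected shift leaves a residual of -235.7 − (-211.6) = -24.1 m north and -463.6 − (-420.6) = -43.0 m east.
Residual distance = √((-24.1)² + (-43.0)²) = 49.3 m.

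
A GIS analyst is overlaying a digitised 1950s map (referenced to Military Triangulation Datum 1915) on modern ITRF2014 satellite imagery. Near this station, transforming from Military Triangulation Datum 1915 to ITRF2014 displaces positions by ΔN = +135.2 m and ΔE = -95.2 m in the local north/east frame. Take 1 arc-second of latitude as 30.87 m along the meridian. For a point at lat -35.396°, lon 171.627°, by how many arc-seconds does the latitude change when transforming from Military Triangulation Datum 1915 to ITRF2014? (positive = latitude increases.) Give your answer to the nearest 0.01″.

Δφ = 4.38″

1″ of latitude = 30.87 m, so Δφ = 135.2 / 30.87 = 4.380″.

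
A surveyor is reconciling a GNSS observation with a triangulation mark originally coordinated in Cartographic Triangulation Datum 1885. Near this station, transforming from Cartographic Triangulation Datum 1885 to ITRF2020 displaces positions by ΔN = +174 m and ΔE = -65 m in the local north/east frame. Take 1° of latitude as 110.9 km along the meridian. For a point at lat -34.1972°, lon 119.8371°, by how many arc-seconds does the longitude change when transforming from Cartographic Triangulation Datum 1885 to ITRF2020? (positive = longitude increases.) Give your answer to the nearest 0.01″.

At latitude -34.1972°, cos φ = 0.827108.
1° of longitude at this latitude = 110.9 × cos φ = 91.73 km, so Δλ = -65.0 / 91726.3 = -0.0007086° = -2.551″.

Δλ = -2.55″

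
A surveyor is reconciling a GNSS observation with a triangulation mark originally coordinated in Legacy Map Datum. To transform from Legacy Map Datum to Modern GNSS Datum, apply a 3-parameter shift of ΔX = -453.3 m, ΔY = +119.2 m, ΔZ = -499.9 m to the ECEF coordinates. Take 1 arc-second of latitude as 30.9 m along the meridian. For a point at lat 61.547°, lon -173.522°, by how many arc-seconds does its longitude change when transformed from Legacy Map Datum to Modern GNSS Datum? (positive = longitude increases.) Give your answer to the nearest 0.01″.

sin φ = 0.879208, cos φ = 0.476438, sin λ = -0.112822, cos λ = -0.993615.
East component: ΔE = −sin λ·ΔX + cos λ·ΔY = −(-0.112822)(-453.3) + (-0.993615)(119.2) = -169.58 m.
1° of latitude spans 3600 × 30.90 = 111240 m; at latitude φ, 1° of longitude spans that × cos φ = 52998.9 m, so Δλ = -169.58 / 52998.9 × 3600 = -11.519″.

Δλ = -11.52″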